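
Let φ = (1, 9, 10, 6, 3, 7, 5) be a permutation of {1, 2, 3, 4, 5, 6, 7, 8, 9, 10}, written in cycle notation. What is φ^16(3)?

3 lies in the 7-cycle (1, 9, 10, 6, 3, 7, 5).
On a 7-cycle, φ^7 is the identity, so φ^16 = φ^2 there (16 ≡ 2 mod 7).
Stepping 2 places around the cycle: 3 → 7 → 5.

5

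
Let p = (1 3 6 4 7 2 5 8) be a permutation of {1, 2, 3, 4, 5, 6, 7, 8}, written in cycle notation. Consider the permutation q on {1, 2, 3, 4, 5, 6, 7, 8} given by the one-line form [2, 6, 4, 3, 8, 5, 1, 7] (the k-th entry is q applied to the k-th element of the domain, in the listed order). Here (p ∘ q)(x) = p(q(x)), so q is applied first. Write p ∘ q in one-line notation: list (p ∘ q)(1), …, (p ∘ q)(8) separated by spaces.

For each element, apply q then p: 1 → 2 → 5; 2 → 6 → 4; 3 → 4 → 7; 4 → 3 → 6; 5 → 8 → 1; 6 → 5 → 8; 7 → 1 → 3; 8 → 7 → 2.
Collecting the images, p ∘ q = [5 4 7 6 1 8 3 2].

5 4 7 6 1 8 3 2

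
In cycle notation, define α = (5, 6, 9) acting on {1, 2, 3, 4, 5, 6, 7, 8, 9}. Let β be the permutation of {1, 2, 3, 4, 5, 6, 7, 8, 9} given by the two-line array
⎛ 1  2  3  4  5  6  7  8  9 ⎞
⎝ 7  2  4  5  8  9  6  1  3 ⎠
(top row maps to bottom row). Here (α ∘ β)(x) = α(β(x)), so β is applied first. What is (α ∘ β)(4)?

(α ∘ β)(4) = α(β(4)). β(4) = 5, then α(5) = 6. So (α ∘ β)(4) = 6.

6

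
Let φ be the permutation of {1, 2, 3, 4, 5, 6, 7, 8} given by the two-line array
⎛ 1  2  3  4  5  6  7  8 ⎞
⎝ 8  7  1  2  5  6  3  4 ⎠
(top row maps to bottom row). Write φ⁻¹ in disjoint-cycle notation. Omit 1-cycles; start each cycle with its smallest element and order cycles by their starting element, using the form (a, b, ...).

The cycle decomposition of φ is (1, 8, 4, 2, 7, 3).
Reversing each cycle (and rotating so the smallest element leads) gives φ⁻¹ = (1, 3, 7, 2, 4, 8).

(1, 3, 7, 2, 4, 8)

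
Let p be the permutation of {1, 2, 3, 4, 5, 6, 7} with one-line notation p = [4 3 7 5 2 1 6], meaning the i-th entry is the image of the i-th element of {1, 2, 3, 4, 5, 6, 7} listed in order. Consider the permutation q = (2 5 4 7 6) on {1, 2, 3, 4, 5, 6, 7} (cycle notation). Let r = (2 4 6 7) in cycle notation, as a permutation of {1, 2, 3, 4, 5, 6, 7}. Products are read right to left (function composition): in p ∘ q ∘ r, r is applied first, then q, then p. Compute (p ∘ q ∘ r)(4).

Chase 4: r(4) = 6; q(6) = 2; p(2) = 3. Hence (p ∘ q ∘ r)(4) = 3.

3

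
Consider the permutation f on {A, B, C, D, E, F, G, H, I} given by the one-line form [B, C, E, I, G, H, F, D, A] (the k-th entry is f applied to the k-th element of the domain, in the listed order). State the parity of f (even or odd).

In disjoint-cycle form the cycle lengths are 9.
A cycle of length ℓ contributes ℓ−1 transpositions, so f is a product of 8 transpositions — even.

even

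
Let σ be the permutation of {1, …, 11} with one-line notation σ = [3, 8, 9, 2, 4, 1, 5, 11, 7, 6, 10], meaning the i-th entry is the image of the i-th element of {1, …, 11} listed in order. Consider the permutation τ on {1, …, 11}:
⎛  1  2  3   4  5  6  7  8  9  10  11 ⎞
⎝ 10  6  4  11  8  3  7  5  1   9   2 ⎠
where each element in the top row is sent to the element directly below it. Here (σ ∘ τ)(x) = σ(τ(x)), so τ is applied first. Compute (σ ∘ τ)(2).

First apply τ: τ(2) = 6, then σ(6) = 1. Thus (σ ∘ τ)(2) = 1.

1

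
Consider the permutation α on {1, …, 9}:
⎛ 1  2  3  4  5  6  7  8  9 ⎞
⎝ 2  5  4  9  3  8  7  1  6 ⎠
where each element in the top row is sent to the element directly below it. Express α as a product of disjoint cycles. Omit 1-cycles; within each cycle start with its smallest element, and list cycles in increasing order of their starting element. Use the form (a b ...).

Start at 1 and follow images: 1 → 2 → 5 → 3 → 4 → 9 → 6 → 8 → 1, giving the cycle (1 2 5 3 4 9 6 8).
Continuing from each remaining unvisited element yields (1 2 5 3 4 9 6 8).

(1 2 5 3 4 9 6 8)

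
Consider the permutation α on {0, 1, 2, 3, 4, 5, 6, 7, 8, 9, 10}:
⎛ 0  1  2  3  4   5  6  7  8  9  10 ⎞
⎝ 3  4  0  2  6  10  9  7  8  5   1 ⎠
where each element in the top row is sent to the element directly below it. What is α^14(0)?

2

Tracing 0 → 3 → … returns to 0 after 3 steps, so 0 lies in a 3-cycle (0, 3, 2).
Since the cycle has length 3, α^14 acts on it the same as α^2 (14 mod 3 = 2).
Advancing 2 steps from 0: 0 → 3 → 2.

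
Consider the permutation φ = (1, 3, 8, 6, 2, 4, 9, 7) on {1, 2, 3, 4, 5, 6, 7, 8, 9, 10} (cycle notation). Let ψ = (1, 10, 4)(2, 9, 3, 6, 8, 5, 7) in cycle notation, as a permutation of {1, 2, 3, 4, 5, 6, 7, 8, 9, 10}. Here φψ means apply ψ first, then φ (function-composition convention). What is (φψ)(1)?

ψ(1) = 10, then φ(10) = 10; composing gives (φψ)(1) = 10.

10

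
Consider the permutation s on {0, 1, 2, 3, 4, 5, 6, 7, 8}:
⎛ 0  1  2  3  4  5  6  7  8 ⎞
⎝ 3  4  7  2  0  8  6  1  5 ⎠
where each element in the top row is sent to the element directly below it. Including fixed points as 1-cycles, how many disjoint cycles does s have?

The cycle decomposition is (0, 3, 2, 7, 1, 4)(5, 8)(6), which has 3 cycles (counting 1-cycles).

3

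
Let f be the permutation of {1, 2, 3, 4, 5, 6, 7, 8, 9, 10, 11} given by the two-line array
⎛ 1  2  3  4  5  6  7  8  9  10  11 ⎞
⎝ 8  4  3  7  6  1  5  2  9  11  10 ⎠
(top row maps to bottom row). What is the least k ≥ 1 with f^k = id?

14

The disjoint-cycle form of f has cycle lengths 7, 2, 1, 1.
The order is lcm(7, 2) = 14.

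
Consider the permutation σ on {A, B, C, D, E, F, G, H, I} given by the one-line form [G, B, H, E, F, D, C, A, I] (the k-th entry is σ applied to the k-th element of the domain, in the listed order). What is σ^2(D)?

Tracing D → E → … returns to D after 3 steps, so D lies in a 3-cycle (D, E, F).
Stepping 2 places around the cycle: D → E → F.

F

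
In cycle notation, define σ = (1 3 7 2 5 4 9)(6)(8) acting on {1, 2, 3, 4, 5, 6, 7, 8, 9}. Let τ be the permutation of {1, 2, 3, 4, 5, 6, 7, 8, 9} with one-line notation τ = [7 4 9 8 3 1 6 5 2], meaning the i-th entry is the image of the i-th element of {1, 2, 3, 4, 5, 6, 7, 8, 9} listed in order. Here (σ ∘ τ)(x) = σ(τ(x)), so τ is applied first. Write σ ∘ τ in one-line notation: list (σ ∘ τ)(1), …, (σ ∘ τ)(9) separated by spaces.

(σ ∘ τ)(x) = σ(τ(x)). Computing each image: σ(τ(1)) = σ(7) = 2, σ(τ(2)) = σ(4) = 9, σ(τ(3)) = σ(9) = 1, σ(τ(4)) = σ(8) = 8, σ(τ(5)) = σ(3) = 7, σ(τ(6)) = σ(1) = 3, σ(τ(7)) = σ(6) = 6, σ(τ(8)) = σ(5) = 4, σ(τ(9)) = σ(2) = 5.
Hence σ ∘ τ = [2 9 1 8 7 3 6 4 5].

2 9 1 8 7 3 6 4 5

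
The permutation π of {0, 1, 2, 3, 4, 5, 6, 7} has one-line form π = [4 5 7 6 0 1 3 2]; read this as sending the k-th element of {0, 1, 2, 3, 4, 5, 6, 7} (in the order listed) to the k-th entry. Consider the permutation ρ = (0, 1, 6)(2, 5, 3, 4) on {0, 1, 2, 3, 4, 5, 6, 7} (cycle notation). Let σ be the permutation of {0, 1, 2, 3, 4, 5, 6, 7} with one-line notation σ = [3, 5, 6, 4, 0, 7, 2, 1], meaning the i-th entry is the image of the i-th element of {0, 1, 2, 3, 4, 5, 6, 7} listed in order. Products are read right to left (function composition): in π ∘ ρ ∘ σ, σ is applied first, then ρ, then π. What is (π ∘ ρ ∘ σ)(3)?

Apply the permutations in order: σ(3) = 4, then ρ(4) = 2, then π(2) = 7. So (π ∘ ρ ∘ σ)(3) = 7.

7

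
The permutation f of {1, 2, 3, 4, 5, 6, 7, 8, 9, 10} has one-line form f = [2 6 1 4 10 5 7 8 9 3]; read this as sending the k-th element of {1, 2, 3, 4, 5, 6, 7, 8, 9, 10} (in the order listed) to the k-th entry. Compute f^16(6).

1

Tracing 6 → 5 → … returns to 6 after 6 steps, so 6 lies in a 6-cycle (1, 2, 6, 5, 10, 3).
On a 6-cycle, f^6 is the identity, so f^16 = f^4 there (16 ≡ 4 mod 6).
Stepping 4 places around the cycle: 6 → 5 → 10 → 3 → 1.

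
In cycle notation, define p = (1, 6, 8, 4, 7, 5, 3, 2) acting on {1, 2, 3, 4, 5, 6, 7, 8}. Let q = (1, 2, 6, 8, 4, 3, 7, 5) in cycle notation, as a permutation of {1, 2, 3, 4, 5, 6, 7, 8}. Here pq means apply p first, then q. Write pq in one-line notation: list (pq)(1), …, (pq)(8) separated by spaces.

8 2 6 5 7 4 1 3

(pq)(x) = q(p(x)). Computing each image: q(p(1)) = q(6) = 8, q(p(2)) = q(1) = 2, q(p(3)) = q(2) = 6, q(p(4)) = q(7) = 5, q(p(5)) = q(3) = 7, q(p(6)) = q(8) = 4, q(p(7)) = q(5) = 1, q(p(8)) = q(4) = 3.
Hence pq = [8 2 6 5 7 4 1 3].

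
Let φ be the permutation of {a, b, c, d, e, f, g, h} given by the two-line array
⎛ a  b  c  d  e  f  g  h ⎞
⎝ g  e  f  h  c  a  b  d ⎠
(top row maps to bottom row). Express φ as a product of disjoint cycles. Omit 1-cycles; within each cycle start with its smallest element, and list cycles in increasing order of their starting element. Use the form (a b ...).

(a g b e c f)(d h)

Iterating φ from a gives a → g → b → e → c → f → a; that is the 6-cycle (a g b e c f).
Repeating from the next unused element and collecting all non-trivial cycles gives (a g b e c f)(d h).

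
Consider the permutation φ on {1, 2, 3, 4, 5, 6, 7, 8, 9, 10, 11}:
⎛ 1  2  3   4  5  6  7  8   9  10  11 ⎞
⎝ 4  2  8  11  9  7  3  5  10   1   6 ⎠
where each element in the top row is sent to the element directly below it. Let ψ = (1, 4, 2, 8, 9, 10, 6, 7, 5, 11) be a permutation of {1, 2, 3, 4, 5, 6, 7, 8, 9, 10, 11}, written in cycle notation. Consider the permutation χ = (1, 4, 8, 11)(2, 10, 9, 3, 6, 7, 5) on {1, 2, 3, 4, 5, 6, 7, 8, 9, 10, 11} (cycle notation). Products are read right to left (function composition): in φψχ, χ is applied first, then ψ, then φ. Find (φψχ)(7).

6

Chase 7: χ(7) = 5; ψ(5) = 11; φ(11) = 6. Hence (φψχ)(7) = 6.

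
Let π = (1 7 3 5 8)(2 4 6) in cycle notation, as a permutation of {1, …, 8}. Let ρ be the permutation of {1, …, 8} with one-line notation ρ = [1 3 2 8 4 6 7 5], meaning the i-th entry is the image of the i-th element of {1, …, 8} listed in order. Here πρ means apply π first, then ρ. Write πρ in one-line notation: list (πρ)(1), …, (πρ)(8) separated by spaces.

7 8 4 6 5 3 2 1

(πρ)(x) = ρ(π(x)). Computing each image: ρ(π(1)) = ρ(7) = 7, ρ(π(2)) = ρ(4) = 8, ρ(π(3)) = ρ(5) = 4, ρ(π(4)) = ρ(6) = 6, ρ(π(5)) = ρ(8) = 5, ρ(π(6)) = ρ(2) = 3, ρ(π(7)) = ρ(3) = 2, ρ(π(8)) = ρ(1) = 1.
Hence πρ = [7 8 4 6 5 3 2 1].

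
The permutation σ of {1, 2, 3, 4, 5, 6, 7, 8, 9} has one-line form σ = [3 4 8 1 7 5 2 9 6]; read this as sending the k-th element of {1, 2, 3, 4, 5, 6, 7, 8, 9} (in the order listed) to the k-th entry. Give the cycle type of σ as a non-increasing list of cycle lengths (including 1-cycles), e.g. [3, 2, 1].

The disjoint cycles are (1, 3, 8, 9, 6, 5, 7, 2, 4), with lengths 9 in non-increasing order.

[9]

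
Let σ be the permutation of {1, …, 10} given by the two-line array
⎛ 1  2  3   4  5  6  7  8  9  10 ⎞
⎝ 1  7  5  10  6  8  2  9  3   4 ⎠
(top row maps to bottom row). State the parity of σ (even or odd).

In disjoint-cycle form the cycle lengths are 5, 2, 2, 1.
A cycle is odd iff its length is even; σ has 2 even-length cycles, so sgn(σ) = (−1)^2 and σ is even.

even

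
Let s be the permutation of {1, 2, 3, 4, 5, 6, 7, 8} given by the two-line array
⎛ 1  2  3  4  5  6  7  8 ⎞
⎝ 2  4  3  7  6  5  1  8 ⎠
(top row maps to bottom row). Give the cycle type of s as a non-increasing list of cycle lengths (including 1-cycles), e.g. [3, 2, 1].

[4, 2, 1, 1]

The disjoint cycles are (1, 2, 4, 7)(3)(5, 6)(8), with lengths 4, 2, 1, 1 in non-increasing order.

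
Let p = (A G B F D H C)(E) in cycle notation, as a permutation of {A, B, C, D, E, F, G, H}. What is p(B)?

In the cycle (A G B F D H C), B is followed by F, so p(B) = F.

F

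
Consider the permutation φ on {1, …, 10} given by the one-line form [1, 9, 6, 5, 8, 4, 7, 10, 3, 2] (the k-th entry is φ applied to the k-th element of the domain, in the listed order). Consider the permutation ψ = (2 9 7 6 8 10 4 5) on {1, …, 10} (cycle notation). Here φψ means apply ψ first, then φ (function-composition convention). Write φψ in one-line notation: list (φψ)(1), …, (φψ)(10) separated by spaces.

1 3 6 8 9 10 4 2 7 5

(φψ)(x) = φ(ψ(x)). Computing each image: φ(ψ(1)) = φ(1) = 1, φ(ψ(2)) = φ(9) = 3, φ(ψ(3)) = φ(3) = 6, φ(ψ(4)) = φ(5) = 8, φ(ψ(5)) = φ(2) = 9, φ(ψ(6)) = φ(8) = 10, φ(ψ(7)) = φ(6) = 4, φ(ψ(8)) = φ(10) = 2, φ(ψ(9)) = φ(7) = 7, φ(ψ(10)) = φ(4) = 5.
Hence φψ = [1 3 6 8 9 10 4 2 7 5].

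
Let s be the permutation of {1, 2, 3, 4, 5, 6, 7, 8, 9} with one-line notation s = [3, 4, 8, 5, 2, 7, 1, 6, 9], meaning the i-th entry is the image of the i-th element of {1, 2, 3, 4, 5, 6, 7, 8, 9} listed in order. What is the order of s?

15

The disjoint-cycle form of s has cycle lengths 5, 3, 1.
The order of s is the least common multiple of its cycle lengths: lcm(5, 3) = 15.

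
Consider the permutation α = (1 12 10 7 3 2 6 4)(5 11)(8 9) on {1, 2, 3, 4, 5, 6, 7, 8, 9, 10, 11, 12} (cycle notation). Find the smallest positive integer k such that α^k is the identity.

8

The cycle type of α is (8, 2, 2).
Since disjoint cycles commute, ord(α) = lcm(8, 2, 2) = 8.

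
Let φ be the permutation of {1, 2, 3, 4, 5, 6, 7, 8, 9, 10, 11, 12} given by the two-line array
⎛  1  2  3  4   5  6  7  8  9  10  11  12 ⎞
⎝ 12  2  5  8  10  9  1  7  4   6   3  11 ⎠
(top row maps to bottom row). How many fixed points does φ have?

1

The fixed points (elements with φ(x) = x) are {2}, so there is 1.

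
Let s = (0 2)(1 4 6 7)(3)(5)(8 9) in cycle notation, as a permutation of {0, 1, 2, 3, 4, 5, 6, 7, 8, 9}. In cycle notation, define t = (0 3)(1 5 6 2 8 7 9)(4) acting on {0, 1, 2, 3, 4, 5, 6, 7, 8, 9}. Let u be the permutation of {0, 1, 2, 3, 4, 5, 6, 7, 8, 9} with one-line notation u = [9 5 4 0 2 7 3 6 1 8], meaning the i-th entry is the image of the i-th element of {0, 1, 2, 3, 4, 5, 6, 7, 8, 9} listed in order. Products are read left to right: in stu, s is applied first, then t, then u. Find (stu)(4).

Apply the permutations in order: s(4) = 6, then t(6) = 2, then u(2) = 4. So (stu)(4) = 4.

4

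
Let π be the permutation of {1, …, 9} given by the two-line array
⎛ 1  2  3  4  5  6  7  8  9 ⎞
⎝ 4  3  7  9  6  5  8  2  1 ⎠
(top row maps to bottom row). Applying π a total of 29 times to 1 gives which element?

Tracing 1 → 4 → … returns to 1 after 3 steps, so 1 lies in a 3-cycle (1, 4, 9).
Powers repeat with period 3 on this cycle, and 29 mod 3 = 2, so π^29(1) = π^2(1).
Stepping 2 places around the cycle: 1 → 4 → 9.

9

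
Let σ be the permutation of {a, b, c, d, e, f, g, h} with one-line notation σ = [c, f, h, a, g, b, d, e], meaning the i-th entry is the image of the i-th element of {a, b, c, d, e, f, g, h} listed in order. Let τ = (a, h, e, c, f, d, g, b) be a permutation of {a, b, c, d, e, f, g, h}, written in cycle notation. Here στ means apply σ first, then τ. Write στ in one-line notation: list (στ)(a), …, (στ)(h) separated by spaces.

For each element, apply σ then τ: a → c → f; b → f → d; c → h → e; d → a → h; e → g → b; f → b → a; g → d → g; h → e → c.
Collecting the images, στ = [f d e h b a g c].

f d e h b a g c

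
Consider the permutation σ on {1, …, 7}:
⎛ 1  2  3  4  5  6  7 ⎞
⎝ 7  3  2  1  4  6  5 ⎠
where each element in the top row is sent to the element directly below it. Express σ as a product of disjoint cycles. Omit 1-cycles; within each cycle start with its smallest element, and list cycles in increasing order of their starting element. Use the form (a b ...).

From 1: 1 → 7 → 5 → 4 → 1, closing the cycle (1 7 5 4).
Repeating from the next unused element and collecting all non-trivial cycles gives (1 7 5 4)(2 3).

(1 7 5 4)(2 3)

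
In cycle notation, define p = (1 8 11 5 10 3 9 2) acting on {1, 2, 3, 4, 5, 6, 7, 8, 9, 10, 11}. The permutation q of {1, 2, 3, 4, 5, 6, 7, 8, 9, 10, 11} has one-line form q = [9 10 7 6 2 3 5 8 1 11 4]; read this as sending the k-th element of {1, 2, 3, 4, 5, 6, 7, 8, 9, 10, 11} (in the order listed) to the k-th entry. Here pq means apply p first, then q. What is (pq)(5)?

p(5) = 10, then q(10) = 11; composing gives (pq)(5) = 11.

11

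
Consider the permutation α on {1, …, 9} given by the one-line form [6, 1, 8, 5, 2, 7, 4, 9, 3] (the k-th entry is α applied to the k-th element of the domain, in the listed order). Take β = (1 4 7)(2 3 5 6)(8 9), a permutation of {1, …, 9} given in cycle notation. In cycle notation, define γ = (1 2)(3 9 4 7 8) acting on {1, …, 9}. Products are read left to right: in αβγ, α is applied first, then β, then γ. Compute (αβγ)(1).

1

Apply the permutations in order: α(1) = 6, then β(6) = 2, then γ(2) = 1. So (αβγ)(1) = 1.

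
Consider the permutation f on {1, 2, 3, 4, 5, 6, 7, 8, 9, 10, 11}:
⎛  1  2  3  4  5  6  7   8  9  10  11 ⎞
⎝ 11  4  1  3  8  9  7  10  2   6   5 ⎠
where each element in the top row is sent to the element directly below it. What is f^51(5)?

8

Tracing 5 → 8 → … returns to 5 after 10 steps, so 5 lies in a 10-cycle (1, 11, 5, 8, 10, 6, 9, 2, 4, 3).
Powers repeat with period 10 on this cycle, and 51 mod 10 = 1, so f^51(5) = f^1(5).
Advancing 1 step from 5: 5 → 8.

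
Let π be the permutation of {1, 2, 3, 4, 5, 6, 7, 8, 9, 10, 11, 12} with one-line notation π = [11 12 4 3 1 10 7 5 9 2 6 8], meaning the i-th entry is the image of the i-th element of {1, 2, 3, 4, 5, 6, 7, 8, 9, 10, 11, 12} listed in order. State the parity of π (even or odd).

even

In disjoint-cycle form the cycle lengths are 8, 2, 1, 1.
A cycle of length ℓ contributes ℓ−1 transpositions, so π is a product of 7 + 1 = 8 transpositions — even.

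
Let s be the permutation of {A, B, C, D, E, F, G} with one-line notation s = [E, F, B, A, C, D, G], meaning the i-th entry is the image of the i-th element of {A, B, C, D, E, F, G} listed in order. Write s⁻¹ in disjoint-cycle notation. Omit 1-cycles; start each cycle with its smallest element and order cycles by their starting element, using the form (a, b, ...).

(A, D, F, B, C, E)

First write s in disjoint cycles: (A, E, C, B, F, D).
The inverse reverses every cycle; in canonical form, s⁻¹ = (A, D, F, B, C, E).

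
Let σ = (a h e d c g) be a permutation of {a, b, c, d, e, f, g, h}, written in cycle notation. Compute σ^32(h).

d

h lies in the 6-cycle (a h e d c g).
On a 6-cycle, σ^6 is the identity, so σ^32 = σ^2 there (32 ≡ 2 mod 6).
Advancing 2 steps from h: h → e → d.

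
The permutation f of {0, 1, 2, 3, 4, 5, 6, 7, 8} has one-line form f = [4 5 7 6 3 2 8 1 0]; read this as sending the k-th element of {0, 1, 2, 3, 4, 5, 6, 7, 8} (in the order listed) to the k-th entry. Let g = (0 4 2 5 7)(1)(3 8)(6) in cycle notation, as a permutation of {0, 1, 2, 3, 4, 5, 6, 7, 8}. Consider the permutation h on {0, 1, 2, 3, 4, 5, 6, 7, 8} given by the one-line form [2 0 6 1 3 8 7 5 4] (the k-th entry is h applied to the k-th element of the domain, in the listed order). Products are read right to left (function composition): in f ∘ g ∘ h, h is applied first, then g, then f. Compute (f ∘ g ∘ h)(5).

6

Apply the permutations in order: h(5) = 8, then g(8) = 3, then f(3) = 6. So (f ∘ g ∘ h)(5) = 6.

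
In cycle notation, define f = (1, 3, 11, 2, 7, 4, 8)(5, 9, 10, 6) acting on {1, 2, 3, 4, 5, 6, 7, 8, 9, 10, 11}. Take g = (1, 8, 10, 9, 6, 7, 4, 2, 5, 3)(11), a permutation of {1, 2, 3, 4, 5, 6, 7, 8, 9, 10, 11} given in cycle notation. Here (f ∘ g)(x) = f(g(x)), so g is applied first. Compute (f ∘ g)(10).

10

g(10) = 9, then f(9) = 10; composing gives (f ∘ g)(10) = 10.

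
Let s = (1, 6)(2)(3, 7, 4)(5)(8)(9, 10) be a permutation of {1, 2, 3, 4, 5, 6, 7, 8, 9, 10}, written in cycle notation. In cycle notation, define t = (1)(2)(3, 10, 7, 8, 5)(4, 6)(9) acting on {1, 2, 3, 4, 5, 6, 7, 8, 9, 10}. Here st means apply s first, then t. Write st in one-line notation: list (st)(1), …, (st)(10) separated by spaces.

(st)(x) = t(s(x)). Computing each image: t(s(1)) = t(6) = 4, t(s(2)) = t(2) = 2, t(s(3)) = t(7) = 8, t(s(4)) = t(3) = 10, t(s(5)) = t(5) = 3, t(s(6)) = t(1) = 1, t(s(7)) = t(4) = 6, t(s(8)) = t(8) = 5, t(s(9)) = t(10) = 7, t(s(10)) = t(9) = 9.
Hence st = [4 2 8 10 3 1 6 5 7 9].

4 2 8 10 3 1 6 5 7 9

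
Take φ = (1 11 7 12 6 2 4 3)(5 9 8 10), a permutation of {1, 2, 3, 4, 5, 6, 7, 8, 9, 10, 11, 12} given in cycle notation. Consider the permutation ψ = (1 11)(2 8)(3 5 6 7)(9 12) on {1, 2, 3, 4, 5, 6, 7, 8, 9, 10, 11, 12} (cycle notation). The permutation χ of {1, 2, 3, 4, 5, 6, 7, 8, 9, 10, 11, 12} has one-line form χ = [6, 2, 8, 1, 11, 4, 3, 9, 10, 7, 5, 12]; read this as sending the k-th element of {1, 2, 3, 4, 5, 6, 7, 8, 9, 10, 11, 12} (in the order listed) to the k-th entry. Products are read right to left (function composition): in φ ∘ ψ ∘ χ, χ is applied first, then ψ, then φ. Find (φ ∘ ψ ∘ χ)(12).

8

Chase 12: χ(12) = 12; ψ(12) = 9; φ(9) = 8. Hence (φ ∘ ψ ∘ χ)(12) = 8.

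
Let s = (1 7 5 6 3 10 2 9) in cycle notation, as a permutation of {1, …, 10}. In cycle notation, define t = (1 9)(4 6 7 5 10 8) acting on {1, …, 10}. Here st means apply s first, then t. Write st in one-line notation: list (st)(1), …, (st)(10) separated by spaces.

Chase each element through s then t: 1 → 7 → 5; 2 → 9 → 1; 3 → 10 → 8; 4 → 4 → 6; 5 → 6 → 7; 6 → 3 → 3; 7 → 5 → 10; 8 → 8 → 4; 9 → 1 → 9; 10 → 2 → 2.
Collecting the images, st = [5 1 8 6 7 3 10 4 9 2].

5 1 8 6 7 3 10 4 9 2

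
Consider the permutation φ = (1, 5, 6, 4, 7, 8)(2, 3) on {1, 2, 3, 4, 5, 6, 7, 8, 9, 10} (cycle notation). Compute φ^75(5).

7

5 lies in the 6-cycle (1, 5, 6, 4, 7, 8).
Powers repeat with period 6 on this cycle, and 75 mod 6 = 3, so φ^75(5) = φ^3(5).
Stepping 3 places around the cycle: 5 → 6 → 4 → 7.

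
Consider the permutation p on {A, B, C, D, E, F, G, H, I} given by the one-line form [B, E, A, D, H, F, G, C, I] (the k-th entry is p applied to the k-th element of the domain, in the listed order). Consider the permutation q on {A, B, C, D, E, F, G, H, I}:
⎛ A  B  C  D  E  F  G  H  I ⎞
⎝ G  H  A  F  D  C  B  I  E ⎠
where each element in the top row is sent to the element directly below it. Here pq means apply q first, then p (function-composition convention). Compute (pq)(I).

q(I) = E, then p(E) = H; composing gives (pq)(I) = H.

H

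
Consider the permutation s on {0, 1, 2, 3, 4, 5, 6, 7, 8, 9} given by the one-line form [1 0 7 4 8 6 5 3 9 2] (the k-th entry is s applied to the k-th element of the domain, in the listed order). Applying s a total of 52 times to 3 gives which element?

Tracing 3 → 4 → … returns to 3 after 6 steps, so 3 lies in a 6-cycle (2 7 3 4 8 9).
On a 6-cycle, s^6 is the identity, so s^52 = s^4 there (52 ≡ 4 mod 6).
Advancing 4 steps from 3: 3 → 4 → 8 → 9 → 2.

2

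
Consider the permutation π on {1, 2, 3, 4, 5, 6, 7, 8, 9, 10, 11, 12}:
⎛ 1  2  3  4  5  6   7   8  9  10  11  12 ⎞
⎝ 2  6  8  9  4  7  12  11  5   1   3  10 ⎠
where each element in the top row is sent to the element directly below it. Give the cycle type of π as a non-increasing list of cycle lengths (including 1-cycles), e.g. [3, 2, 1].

[6, 3, 3]

The disjoint cycles are (1 2 6 7 12 10)(3 8 11)(4 9 5), with lengths 6, 3, 3 in non-increasing order.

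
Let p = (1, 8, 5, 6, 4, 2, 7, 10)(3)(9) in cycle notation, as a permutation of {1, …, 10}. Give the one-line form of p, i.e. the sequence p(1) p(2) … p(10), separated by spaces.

Image by image: 1→8, 2→7, 3→3, 4→2, 5→6, 6→4, 7→10, 8→5, 9→9, 10→1.
So the one-line form is 8 7 3 2 6 4 10 5 9 1.

8 7 3 2 6 4 10 5 9 1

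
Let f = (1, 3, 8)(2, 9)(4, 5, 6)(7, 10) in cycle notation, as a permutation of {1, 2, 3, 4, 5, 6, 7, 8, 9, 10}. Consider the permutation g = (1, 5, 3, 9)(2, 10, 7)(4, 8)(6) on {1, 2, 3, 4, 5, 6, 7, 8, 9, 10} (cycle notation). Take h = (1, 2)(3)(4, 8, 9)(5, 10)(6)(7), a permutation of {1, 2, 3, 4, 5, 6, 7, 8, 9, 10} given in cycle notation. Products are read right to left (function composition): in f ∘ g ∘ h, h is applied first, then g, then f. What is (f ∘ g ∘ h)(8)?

3

(f ∘ g ∘ h)(8) = f(g(h(8))). h(8) = 9, then g(9) = 1, then f(1) = 3, so the result is 3.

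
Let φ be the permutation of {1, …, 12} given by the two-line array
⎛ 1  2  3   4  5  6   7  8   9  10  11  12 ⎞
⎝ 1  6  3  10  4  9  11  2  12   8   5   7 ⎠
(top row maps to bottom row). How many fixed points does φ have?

2

The fixed points (elements with φ(x) = x) are {1, 3}, so there are 2.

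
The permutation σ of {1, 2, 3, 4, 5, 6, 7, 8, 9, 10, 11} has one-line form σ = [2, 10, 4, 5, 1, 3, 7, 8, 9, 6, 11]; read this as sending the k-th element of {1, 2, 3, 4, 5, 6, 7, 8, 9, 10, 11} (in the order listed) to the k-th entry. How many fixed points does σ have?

The fixed points (elements with σ(x) = x) are {7, 8, 9, 11}, so there are 4.

4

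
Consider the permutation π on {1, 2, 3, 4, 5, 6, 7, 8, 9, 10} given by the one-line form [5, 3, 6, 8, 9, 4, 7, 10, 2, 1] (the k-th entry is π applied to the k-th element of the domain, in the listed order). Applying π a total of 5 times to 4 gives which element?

9

Tracing 4 → 8 → … returns to 4 after 9 steps, so 4 lies in a 9-cycle (1 5 9 2 3 6 4 8 10).
Stepping 5 places around the cycle: 4 → 8 → 10 → 1 → 5 → 9.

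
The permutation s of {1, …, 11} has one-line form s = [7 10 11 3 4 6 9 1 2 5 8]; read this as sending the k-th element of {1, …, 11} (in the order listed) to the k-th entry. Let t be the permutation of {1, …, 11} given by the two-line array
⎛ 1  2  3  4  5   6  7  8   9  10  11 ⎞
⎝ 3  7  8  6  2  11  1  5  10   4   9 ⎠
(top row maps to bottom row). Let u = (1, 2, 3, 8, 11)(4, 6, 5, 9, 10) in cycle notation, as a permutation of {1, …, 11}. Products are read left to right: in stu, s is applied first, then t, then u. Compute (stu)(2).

Apply the permutations in order: s(2) = 10, then t(10) = 4, then u(4) = 6. So (stu)(2) = 6.

6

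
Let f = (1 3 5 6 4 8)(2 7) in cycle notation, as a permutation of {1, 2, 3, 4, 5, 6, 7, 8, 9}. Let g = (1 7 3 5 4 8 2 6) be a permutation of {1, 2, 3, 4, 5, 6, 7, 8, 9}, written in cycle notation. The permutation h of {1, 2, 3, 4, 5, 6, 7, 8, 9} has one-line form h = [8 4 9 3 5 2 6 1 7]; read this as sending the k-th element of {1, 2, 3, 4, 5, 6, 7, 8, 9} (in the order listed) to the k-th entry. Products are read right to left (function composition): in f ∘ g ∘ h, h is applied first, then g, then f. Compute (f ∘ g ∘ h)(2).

1

Apply the permutations in order: h(2) = 4, then g(4) = 8, then f(8) = 1. So (f ∘ g ∘ h)(2) = 1.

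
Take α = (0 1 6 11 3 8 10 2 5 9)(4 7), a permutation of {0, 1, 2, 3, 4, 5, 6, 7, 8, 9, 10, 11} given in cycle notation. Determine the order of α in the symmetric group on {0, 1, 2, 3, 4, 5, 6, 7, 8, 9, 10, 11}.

10

The disjoint cycles have lengths 10, 2.
The order is lcm(10, 2) = 10.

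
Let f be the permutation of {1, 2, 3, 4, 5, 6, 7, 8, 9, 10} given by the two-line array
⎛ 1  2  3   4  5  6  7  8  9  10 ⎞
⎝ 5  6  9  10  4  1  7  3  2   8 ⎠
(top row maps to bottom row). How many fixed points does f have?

The fixed points (elements with f(x) = x) are {7}, so there is 1.

1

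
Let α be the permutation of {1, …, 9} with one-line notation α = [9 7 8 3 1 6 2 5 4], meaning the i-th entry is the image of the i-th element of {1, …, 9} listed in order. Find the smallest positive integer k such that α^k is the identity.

Writing α as disjoint cycles, the cycle lengths are 6, 2, 1.
The order is lcm(6, 2) = 6.

6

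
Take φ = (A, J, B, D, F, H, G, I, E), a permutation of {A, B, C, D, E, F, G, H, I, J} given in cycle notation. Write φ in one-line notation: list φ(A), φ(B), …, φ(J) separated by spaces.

Reading each image from the cycles: A→J, B→D, C→C, D→F, E→A, F→H, G→I, H→G, I→E, J→B.
Listing these in domain order gives J D C F A H I G E B.

J D C F A H I G E B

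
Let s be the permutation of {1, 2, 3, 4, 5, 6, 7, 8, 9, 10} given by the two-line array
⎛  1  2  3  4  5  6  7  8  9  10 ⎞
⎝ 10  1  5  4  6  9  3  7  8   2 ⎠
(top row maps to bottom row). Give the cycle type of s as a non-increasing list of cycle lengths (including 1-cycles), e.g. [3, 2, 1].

[6, 3, 1]

The disjoint cycles are (1, 10, 2)(3, 5, 6, 9, 8, 7)(4), with lengths 6, 3, 1 in non-increasing order.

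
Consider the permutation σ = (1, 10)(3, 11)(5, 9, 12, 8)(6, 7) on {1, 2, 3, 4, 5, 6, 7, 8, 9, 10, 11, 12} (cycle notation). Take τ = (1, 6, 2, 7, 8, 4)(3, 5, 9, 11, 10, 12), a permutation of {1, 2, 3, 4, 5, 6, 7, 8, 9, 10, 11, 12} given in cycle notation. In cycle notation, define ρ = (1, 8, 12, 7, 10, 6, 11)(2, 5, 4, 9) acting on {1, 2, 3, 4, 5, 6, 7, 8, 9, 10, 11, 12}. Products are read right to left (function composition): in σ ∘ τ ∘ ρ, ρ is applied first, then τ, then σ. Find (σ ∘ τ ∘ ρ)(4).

3

(σ ∘ τ ∘ ρ)(4) = σ(τ(ρ(4))). ρ(4) = 9, then τ(9) = 11, then σ(11) = 3, so the result is 3.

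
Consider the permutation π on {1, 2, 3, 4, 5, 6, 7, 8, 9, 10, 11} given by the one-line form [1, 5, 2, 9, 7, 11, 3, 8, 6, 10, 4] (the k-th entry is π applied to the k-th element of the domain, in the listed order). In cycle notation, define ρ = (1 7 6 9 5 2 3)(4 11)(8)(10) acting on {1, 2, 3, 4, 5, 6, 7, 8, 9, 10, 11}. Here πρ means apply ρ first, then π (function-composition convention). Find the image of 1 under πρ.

(πρ)(1) = π(ρ(1)). ρ(1) = 7, then π(7) = 3. So (πρ)(1) = 3.

3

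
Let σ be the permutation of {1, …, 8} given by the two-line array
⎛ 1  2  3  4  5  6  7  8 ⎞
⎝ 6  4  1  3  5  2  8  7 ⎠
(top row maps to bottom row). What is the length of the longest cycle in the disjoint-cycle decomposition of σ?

Decomposing into disjoint cycles gives (1, 6, 2, 4, 3)(7, 8); the longest has length 5.

5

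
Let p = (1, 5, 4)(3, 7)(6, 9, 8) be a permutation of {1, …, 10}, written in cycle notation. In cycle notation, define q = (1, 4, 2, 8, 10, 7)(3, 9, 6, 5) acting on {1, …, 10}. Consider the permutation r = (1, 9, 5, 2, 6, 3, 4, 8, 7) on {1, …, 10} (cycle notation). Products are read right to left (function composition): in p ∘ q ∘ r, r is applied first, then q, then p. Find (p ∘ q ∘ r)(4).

10

Apply the permutations in order: r(4) = 8, then q(8) = 10, then p(10) = 10. So (p ∘ q ∘ r)(4) = 10.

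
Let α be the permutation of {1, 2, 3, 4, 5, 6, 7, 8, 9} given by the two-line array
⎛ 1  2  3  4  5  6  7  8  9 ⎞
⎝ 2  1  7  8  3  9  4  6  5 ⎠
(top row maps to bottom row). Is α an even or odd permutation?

In disjoint-cycle form the cycle lengths are 7, 2.
A cycle of length ℓ contributes ℓ−1 transpositions, so α is a product of 6 + 1 = 7 transpositions — odd.

odd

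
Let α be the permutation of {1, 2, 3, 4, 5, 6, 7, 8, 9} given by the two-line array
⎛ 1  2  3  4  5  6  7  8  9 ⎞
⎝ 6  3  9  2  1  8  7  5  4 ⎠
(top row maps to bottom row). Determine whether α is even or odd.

even

In disjoint-cycle form the cycle lengths are 4, 4, 1.
A cycle is odd iff its length is even; α has 2 even-length cycles, so sgn(α) = (−1)^2 and α is even.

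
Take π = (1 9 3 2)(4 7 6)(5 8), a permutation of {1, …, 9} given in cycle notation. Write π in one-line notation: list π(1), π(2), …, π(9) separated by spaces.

Reading each image from the cycles: 1↦9, 2↦1, 3↦2, 4↦7, 5↦8, 6↦4, 7↦6, 8↦5, 9↦3.
So the one-line form is 9 1 2 7 8 4 6 5 3.

9 1 2 7 8 4 6 5 3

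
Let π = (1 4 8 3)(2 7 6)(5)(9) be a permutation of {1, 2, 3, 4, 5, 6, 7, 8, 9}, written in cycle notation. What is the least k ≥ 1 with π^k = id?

12

The cycle type of π is (4, 3, 1, 1).
Since disjoint cycles commute, ord(π) = lcm(4, 3) = 12.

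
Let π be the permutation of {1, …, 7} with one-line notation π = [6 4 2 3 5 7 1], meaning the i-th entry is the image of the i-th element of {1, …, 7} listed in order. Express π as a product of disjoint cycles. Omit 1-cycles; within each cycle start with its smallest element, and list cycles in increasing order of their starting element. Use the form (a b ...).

(1 6 7)(2 4 3)

From 1: 1 → 6 → 7 → 1, closing the cycle (1 6 7).
Continuing from each remaining unvisited element yields (1 6 7)(2 4 3).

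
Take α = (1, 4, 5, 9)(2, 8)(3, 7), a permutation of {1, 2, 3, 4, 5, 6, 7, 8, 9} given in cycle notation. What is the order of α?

4

The cycle type of α is (4, 2, 2, 1).
The order of α is the least common multiple of its cycle lengths: lcm(4, 2, 2) = 4.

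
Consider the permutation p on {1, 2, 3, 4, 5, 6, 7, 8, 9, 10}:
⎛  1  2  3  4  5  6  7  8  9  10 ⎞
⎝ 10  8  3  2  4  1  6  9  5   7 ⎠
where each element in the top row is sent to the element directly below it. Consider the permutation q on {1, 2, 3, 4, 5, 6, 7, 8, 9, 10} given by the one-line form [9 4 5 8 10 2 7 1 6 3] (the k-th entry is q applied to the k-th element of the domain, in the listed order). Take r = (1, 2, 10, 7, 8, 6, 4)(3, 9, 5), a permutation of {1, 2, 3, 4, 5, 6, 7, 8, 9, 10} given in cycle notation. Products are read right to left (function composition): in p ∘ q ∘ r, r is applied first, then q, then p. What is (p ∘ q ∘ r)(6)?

9

(p ∘ q ∘ r)(6) = p(q(r(6))). r(6) = 4, then q(4) = 8, then p(8) = 9, so the result is 9.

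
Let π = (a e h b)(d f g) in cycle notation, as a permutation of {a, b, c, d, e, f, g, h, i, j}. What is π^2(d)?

d lies in the 3-cycle (d f g).
Advancing 2 steps from d: d → f → g.

g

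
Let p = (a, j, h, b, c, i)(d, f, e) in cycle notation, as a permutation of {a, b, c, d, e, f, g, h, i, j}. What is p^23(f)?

f lies in the 3-cycle (d, f, e).
Powers repeat with period 3 on this cycle, and 23 mod 3 = 2, so p^23(f) = p^2(f).
Stepping 2 places around the cycle: f → e → d.

d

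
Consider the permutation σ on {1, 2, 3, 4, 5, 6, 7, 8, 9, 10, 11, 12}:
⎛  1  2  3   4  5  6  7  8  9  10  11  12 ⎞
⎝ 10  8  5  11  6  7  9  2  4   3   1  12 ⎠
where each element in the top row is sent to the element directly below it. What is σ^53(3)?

10

Tracing 3 → 5 → … returns to 3 after 9 steps, so 3 lies in a 9-cycle (1, 10, 3, 5, 6, 7, 9, 4, 11).
On a 9-cycle, σ^9 is the identity, so σ^53 = σ^8 there (53 ≡ 8 mod 9).
Advancing 8 steps from 3: 3 → 5 → 6 → 7 → 9 → 4 → 11 → 1 → 10.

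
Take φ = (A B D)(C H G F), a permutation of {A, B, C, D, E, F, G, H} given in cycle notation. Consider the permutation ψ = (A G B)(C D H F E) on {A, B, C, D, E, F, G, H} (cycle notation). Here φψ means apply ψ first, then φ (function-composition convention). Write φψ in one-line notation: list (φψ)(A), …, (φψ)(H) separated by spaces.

For each element, apply ψ then φ: A → G → F; B → A → B; C → D → A; D → H → G; E → C → H; F → E → E; G → B → D; H → F → C.
Collecting the images, φψ = [F B A G H E D C].

F B A G H E D C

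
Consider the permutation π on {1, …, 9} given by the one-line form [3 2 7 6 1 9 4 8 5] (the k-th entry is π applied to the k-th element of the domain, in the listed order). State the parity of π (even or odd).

In disjoint-cycle form the cycle lengths are 7, 1, 1.
A cycle is odd iff its length is even; π has 0 even-length cycles, so sgn(π) = (−1)^0 and π is even.

even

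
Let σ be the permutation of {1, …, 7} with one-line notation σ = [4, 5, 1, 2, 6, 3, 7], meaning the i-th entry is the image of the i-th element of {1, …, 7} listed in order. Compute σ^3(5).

Tracing 5 → 6 → … returns to 5 after 6 steps, so 5 lies in a 6-cycle (1, 4, 2, 5, 6, 3).
Advancing 3 steps from 5: 5 → 6 → 3 → 1.

1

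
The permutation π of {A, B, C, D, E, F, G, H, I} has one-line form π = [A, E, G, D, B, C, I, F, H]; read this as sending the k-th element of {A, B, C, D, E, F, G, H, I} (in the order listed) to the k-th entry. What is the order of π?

10

Writing π as disjoint cycles, the cycle lengths are 5, 2, 1, 1.
The order is lcm(5, 2) = 10.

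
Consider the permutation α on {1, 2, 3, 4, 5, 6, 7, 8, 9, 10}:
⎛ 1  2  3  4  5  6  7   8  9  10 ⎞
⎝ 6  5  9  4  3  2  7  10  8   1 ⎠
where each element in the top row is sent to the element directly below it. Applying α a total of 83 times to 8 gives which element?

6

Tracing 8 → 10 → … returns to 8 after 8 steps, so 8 lies in an 8-cycle (1 6 2 5 3 9 8 10).
Since the cycle has length 8, α^83 acts on it the same as α^3 (83 mod 8 = 3).
Advancing 3 steps from 8: 8 → 10 → 1 → 6.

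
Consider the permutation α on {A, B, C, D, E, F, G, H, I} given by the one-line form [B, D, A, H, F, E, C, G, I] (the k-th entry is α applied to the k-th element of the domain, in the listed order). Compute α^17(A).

C

Tracing A → B → … returns to A after 6 steps, so A lies in a 6-cycle (A, B, D, H, G, C).
Powers repeat with period 6 on this cycle, and 17 mod 6 = 5, so α^17(A) = α^5(A).
Advancing 5 steps from A: A → B → D → H → G → C.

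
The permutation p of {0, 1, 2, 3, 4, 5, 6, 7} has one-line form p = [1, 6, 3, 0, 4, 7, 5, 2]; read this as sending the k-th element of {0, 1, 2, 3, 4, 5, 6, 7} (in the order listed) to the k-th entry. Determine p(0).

0 is element number 1 of the domain, and entry number 1 of the one-line form is 1, so p(0) = 1.

1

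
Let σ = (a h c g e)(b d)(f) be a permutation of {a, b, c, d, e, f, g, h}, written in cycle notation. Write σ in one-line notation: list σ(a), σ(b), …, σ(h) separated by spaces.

Each element maps to the next entry in its cycle (wrapping to the front): a↦h, b↦d, c↦g, d↦b, e↦a, f↦f, g↦e, h↦c.
Listing these in domain order gives h d g b a f e c.

h d g b a f e c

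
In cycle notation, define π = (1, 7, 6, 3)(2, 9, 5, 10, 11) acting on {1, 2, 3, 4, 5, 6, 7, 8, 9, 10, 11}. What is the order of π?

20

The cycle type of π is (5, 4, 1, 1).
The order of π is the least common multiple of its cycle lengths: lcm(5, 4) = 20.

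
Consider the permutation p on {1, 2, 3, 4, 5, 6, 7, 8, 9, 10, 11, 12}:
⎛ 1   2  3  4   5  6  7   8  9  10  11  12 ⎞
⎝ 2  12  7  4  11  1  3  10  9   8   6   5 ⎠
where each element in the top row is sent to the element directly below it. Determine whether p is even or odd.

In disjoint-cycle form the cycle lengths are 6, 2, 2, 1, 1.
A cycle is odd iff its length is even; p has 3 even-length cycles, so sgn(p) = (−1)^3 and p is odd.

odd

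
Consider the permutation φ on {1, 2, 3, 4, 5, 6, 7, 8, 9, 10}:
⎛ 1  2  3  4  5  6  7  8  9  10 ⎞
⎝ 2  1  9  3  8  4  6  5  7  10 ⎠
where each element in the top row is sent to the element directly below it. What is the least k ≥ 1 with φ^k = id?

10

Decomposing into disjoint cycles gives cycle lengths 5, 2, 2, 1.
Since disjoint cycles commute, ord(φ) = lcm(5, 2, 2) = 10.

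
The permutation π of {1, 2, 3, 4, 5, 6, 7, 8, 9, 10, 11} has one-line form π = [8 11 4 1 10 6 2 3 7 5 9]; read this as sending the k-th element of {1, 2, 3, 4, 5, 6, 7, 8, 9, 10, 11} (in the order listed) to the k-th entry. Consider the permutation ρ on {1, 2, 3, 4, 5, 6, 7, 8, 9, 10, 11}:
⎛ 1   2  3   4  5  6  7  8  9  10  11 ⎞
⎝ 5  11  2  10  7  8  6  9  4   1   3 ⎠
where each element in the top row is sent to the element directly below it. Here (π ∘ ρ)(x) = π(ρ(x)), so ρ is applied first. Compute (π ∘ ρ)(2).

9

ρ(2) = 11, then π(11) = 9; composing gives (π ∘ ρ)(2) = 9.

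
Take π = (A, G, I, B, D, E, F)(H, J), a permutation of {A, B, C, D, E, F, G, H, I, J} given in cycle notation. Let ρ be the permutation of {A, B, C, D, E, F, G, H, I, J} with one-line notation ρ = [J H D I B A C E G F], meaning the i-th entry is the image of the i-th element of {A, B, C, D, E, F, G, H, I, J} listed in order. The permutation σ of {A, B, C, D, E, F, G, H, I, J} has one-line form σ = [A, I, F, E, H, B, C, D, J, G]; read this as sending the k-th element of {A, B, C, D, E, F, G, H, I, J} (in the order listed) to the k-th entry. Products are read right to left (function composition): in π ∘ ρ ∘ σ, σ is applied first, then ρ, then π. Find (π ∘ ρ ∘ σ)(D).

D

(π ∘ ρ ∘ σ)(D) = π(ρ(σ(D))). σ(D) = E, then ρ(E) = B, then π(B) = D, so the result is D.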